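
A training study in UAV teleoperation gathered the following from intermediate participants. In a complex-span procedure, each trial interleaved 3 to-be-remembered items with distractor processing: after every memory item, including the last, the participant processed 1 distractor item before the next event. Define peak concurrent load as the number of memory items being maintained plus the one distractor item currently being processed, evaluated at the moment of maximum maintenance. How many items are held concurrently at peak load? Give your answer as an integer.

Maintenance is greatest during the distractor(s) after memory item 3: all 3 memory items are being held.
One distractor item is concurrently being processed.
Peak concurrent load = 3 + 1 = 4 items.

4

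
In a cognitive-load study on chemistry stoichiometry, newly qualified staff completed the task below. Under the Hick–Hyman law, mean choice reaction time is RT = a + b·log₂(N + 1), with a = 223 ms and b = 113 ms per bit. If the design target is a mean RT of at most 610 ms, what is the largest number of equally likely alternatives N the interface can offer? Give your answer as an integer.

9

Set 223 + 113·log₂(N + 1) ≤ 610.
log₂(N + 1) ≤ (610 − 223) / 113 = 3.4248.
N + 1 ≤ 2^3.4248 = 10.7391.
N ≤ 9.7391, so the largest integer N is 9.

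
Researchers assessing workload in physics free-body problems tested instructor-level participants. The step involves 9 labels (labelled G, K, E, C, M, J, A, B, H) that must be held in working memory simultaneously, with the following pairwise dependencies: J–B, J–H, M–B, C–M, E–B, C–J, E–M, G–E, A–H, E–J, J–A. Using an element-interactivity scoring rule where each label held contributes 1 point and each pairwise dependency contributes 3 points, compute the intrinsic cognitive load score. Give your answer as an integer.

Count of labels held simultaneously: 9.
Count of pairwise dependencies listed: 11.
Element contribution: 9 × 1 = 9.
Interaction contribution: 11 × 3 = 33.
Intrinsic load = 9 + 33 = 42.

42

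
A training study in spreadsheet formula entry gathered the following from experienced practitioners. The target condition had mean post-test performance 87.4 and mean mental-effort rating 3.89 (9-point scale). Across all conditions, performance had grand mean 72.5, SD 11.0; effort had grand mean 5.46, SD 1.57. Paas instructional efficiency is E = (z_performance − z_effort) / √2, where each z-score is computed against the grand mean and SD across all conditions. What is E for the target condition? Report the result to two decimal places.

1.66

z_performance = (87.4 − 72.5) / 11.0 = 14.9000 / 11.0 = 1.3545.
z_effort = (3.89 − 5.46) / 1.57 = -1.5700 / 1.57 = -1.0000.
z_P − z_E = 1.3545 − (-1.0000) = 2.3545.
E = 2.3545 / √2 = 2.3545 / 1.41421 = 1.6649 ≈ 1.66.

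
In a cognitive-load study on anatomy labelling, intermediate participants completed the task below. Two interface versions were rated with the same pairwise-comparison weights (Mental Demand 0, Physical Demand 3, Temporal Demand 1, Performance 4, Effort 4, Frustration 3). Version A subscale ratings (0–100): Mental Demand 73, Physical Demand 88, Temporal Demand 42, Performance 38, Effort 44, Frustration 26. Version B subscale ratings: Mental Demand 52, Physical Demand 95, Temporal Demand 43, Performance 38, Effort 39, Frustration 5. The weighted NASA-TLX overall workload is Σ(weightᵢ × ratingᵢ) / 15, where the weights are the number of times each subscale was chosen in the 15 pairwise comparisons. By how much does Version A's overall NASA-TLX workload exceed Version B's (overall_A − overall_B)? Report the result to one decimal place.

Version A weighted sum = 0·73 + 3·88 + 1·42 + 4·38 + 4·44 + 3·26 = 0 + 264 + 42 + 152 + 176 + 78 = 712; overall_A = 712/15 = 47.4667.
Version B weighted sum = 0·52 + 3·95 + 1·43 + 4·38 + 4·39 + 3·5 = 0 + 285 + 43 + 152 + 156 + 15 = 651; overall_B = 651/15 = 43.4000.
Difference = 47.4667 − 43.4000 = 4.0667 ≈ 4.1.

4.1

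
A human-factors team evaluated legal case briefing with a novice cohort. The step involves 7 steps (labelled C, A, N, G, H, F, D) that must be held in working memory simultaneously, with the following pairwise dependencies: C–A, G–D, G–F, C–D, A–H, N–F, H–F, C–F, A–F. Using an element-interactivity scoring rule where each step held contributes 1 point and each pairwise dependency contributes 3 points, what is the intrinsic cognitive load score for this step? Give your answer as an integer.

Count of steps held simultaneously: 7.
Count of pairwise dependencies listed: 9.
Element contribution: 7 × 1 = 7.
Interaction contribution: 9 × 3 = 27.
Intrinsic load = 7 + 27 = 34.

34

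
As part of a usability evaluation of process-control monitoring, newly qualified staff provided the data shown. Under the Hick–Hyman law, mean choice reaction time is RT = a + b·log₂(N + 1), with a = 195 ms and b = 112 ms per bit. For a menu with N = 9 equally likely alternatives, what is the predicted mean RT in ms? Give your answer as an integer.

567

log₂(9 + 1) = log₂(10) = 3.3219.
RT = 195 + 112 × 3.3219 = 195 + 372.0528 = 567.0528 ms.
≈ 567 ms.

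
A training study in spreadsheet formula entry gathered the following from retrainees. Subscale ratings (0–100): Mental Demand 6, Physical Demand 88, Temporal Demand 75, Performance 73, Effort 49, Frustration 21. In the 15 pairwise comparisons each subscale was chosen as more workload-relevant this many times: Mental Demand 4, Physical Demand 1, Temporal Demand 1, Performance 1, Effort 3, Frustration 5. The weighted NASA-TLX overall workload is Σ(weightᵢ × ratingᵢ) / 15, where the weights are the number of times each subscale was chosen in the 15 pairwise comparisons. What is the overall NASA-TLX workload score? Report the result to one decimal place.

34.1

The tallies are the weights (they sum to 15).
Weighted sum = 4·6 + 1·88 + 1·75 + 1·73 + 3·49 + 5·21
            = 24 + 88 + 75 + 73 + 147 + 105 = 512.
Overall workload = 512 / 15 = 34.1333 ≈ 34.1.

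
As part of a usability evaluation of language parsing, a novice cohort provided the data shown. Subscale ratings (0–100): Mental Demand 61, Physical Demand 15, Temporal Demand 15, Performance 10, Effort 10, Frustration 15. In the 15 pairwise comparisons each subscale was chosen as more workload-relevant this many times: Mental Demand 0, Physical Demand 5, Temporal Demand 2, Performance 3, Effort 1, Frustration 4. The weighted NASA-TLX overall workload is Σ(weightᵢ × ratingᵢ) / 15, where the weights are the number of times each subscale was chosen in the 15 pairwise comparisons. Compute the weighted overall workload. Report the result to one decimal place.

13.7

The tallies are the weights (they sum to 15).
Weighted sum = 0·61 + 5·15 + 2·15 + 3·10 + 1·10 + 4·15
            = 0 + 75 + 30 + 30 + 10 + 60 = 205.
Overall workload = 205 / 15 = 13.6667 ≈ 13.7.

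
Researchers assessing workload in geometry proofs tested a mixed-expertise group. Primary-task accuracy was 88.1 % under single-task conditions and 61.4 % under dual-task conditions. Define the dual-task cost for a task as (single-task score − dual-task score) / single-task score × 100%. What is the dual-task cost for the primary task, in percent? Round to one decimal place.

30.3

Cost = (88.1 − 61.4) / 88.1 × 100%
     = 26.7000 / 88.1 × 100% = 30.3065%.
≈ 30.3%.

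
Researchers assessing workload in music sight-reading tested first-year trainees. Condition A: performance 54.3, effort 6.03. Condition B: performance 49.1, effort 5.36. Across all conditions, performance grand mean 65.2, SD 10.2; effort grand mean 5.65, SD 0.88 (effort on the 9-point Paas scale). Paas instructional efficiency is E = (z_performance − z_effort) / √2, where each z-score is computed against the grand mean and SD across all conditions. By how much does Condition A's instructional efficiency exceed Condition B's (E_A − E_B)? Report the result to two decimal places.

-0.18

Condition A: z_P = (54.3 − 65.2)/10.2 = -1.0686; z_E = (6.03 − 5.65)/0.88 = 0.4318; E_A = (-1.0686 − 0.4318)/√2 = -1.0609.
Condition B: z_P = (49.1 − 65.2)/10.2 = -1.5784; z_E = (5.36 − 5.65)/0.88 = -0.3295; E_B = (-1.5784 − (-0.3295))/√2 = -0.8831.
E_A − E_B = -1.0609 − (-0.8831) = -0.1778 ≈ -0.18.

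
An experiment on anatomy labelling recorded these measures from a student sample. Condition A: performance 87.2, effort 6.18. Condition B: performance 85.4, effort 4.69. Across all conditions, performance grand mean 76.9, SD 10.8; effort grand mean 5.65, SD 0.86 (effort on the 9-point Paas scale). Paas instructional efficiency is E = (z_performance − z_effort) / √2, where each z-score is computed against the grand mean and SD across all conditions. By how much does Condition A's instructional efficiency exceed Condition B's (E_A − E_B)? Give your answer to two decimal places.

Condition A: z_P = (87.2 − 76.9)/10.8 = 0.9537; z_E = (6.18 − 5.65)/0.86 = 0.6163; E_A = (0.9537 − 0.6163)/√2 = 0.2386.
Condition B: z_P = (85.4 − 76.9)/10.8 = 0.7870; z_E = (4.69 − 5.65)/0.86 = -1.1163; E_B = (0.7870 − (-1.1163))/√2 = 1.3458.
E_A − E_B = 0.2386 − 1.3458 = -1.1072 ≈ -1.11.

-1.11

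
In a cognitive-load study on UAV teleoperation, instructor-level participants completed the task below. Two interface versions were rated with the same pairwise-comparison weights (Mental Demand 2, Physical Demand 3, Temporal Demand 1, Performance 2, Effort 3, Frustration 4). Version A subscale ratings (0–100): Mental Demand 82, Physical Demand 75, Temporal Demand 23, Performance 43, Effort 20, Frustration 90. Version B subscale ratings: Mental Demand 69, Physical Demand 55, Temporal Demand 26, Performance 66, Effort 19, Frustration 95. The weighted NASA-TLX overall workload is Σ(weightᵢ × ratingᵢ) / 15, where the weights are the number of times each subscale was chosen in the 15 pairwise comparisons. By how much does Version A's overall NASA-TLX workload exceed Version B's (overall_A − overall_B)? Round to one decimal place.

Version A weighted sum = 2·82 + 3·75 + 1·23 + 2·43 + 3·20 + 4·90 = 164 + 225 + 23 + 86 + 60 + 360 = 918; overall_A = 918/15 = 61.2000.
Version B weighted sum = 2·69 + 3·55 + 1·26 + 2·66 + 3·19 + 4·95 = 138 + 165 + 26 + 132 + 57 + 380 = 898; overall_B = 898/15 = 59.8667.
Difference = 61.2000 − 59.8667 = 1.3333 ≈ 1.3.

1.3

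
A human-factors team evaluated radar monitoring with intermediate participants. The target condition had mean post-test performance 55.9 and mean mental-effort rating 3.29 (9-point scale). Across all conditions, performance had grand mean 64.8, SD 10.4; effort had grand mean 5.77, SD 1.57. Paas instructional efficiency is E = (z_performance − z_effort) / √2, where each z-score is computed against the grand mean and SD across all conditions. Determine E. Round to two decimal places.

z_performance = (55.9 − 64.8) / 10.4 = -8.9000 / 10.4 = -0.8558.
z_effort = (3.29 − 5.77) / 1.57 = -2.4800 / 1.57 = -1.5796.
z_P − z_E = -0.8558 − (-1.5796) = 0.7238.
E = 0.7238 / √2 = 0.7238 / 1.41421 = 0.5118 ≈ 0.51.

0.51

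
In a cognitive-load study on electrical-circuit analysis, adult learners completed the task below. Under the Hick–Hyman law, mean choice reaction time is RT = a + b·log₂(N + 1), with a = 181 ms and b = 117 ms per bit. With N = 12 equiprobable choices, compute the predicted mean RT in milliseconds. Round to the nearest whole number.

614

log₂(12 + 1) = log₂(13) = 3.7004.
RT = 181 + 117 × 3.7004 = 181 + 432.9468 = 613.9468 ms.
≈ 614 ms.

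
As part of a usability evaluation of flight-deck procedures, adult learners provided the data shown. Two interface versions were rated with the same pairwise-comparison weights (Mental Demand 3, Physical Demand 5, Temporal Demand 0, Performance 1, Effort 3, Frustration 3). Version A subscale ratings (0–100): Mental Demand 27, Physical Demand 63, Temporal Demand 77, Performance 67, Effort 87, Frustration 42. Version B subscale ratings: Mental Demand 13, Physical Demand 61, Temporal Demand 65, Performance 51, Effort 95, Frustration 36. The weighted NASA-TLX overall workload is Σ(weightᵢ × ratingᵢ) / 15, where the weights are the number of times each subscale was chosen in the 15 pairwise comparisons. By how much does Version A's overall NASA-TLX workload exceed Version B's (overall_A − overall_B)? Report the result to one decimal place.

4.1

Version A weighted sum = 3·27 + 5·63 + 0·77 + 1·67 + 3·87 + 3·42 = 81 + 315 + 0 + 67 + 261 + 126 = 850; overall_A = 850/15 = 56.6667.
Version B weighted sum = 3·13 + 5·61 + 0·65 + 1·51 + 3·95 + 3·36 = 39 + 305 + 0 + 51 + 285 + 108 = 788; overall_B = 788/15 = 52.5333.
Difference = 56.6667 − 52.5333 = 4.1334 ≈ 4.1.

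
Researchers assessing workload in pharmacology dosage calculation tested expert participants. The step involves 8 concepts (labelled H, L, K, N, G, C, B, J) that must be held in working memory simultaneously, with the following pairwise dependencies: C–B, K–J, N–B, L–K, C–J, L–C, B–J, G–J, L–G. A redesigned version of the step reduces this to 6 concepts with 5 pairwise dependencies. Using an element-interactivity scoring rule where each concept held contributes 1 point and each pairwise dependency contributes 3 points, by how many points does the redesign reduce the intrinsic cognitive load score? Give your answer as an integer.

14

Original: 8 × 1 + 9 × 3 = 8 + 27 = 35.
Redesigned: 6 × 1 + 5 × 3 = 6 + 15 = 21.
Reduction = 35 − 21 = 14.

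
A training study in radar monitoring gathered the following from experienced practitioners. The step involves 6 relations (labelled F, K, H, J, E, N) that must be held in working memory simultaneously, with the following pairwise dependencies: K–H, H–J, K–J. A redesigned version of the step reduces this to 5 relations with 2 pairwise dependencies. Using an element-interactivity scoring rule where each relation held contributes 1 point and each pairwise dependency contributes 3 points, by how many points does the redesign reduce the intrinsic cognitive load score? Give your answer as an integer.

Original: 6 × 1 + 3 × 3 = 6 + 9 = 15.
Redesigned: 5 × 1 + 2 × 3 = 5 + 6 = 11.
Reduction = 15 − 11 = 4.

4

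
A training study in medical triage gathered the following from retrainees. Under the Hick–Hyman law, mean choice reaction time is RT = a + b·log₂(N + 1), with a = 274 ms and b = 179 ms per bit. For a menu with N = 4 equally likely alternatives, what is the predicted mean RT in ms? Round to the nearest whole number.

690

log₂(4 + 1) = log₂(5) = 2.3219.
RT = 274 + 179 × 2.3219 = 274 + 415.6201 = 689.6201 ms.
≈ 690 ms.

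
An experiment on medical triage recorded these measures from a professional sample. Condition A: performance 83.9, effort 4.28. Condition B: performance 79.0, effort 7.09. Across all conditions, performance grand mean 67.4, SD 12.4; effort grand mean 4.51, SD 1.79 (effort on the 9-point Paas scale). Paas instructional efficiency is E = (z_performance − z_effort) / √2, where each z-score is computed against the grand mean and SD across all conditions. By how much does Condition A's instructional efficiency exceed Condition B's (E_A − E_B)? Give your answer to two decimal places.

1.39

Condition A: z_P = (83.9 − 67.4)/12.4 = 1.3306; z_E = (4.28 − 4.51)/1.79 = -0.1285; E_A = (1.3306 − (-0.1285))/√2 = 1.0317.
Condition B: z_P = (79.0 − 67.4)/12.4 = 0.9355; z_E = (7.09 − 4.51)/1.79 = 1.4413; E_B = (0.9355 − 1.4413)/√2 = -0.3577.
E_A − E_B = 1.0317 − (-0.3577) = 1.3894 ≈ 1.39.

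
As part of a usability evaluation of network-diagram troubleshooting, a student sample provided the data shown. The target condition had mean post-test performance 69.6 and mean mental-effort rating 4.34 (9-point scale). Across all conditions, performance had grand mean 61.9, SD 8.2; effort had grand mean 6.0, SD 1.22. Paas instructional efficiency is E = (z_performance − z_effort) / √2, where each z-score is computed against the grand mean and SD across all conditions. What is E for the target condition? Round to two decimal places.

1.63

z_performance = (69.6 − 61.9) / 8.2 = 7.7000 / 8.2 = 0.9390.
z_effort = (4.34 − 6.0) / 1.22 = -1.6600 / 1.22 = -1.3607.
z_P − z_E = 0.9390 − (-1.3607) = 2.2997.
E = 2.2997 / √2 = 2.2997 / 1.41421 = 1.6261 ≈ 1.63.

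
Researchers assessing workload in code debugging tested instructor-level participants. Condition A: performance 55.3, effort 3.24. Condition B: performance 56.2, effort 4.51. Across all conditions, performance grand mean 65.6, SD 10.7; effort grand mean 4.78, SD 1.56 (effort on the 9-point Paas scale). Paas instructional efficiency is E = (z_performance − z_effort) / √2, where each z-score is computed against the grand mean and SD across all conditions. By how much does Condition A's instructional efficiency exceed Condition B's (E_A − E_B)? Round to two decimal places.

Condition A: z_P = (55.3 − 65.6)/10.7 = -0.9626; z_E = (3.24 − 4.78)/1.56 = -0.9872; E_A = (-0.9626 − (-0.9872))/√2 = 0.0174.
Condition B: z_P = (56.2 − 65.6)/10.7 = -0.8785; z_E = (4.51 − 4.78)/1.56 = -0.1731; E_B = (-0.8785 − (-0.1731))/√2 = -0.4988.
E_A − E_B = 0.0174 − (-0.4988) = 0.5162 ≈ 0.52.

0.52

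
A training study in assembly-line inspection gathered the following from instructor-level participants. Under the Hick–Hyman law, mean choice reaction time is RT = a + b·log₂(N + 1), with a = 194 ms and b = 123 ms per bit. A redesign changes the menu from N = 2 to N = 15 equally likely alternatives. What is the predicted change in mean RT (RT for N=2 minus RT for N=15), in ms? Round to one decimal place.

RT(2) = 194 + 123·log₂(3) = 194 + 123·1.5850 = 388.9550 ms.
RT(15) = 194 + 123·log₂(16) = 194 + 123·4.0000 = 686.0000 ms.
Difference = 388.9550 − 686.0000 = -297.0450 ≈ -297.0 ms.

-297.0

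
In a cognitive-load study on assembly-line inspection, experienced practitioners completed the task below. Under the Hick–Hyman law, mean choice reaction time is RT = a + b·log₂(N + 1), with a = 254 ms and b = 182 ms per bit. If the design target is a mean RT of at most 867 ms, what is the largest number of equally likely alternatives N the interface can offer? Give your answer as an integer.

9

Set 254 + 182·log₂(N + 1) ≤ 867.
log₂(N + 1) ≤ (867 − 254) / 182 = 3.3681.
N + 1 ≤ 2^3.3681 = 10.3252.
N ≤ 9.3252, so the largest integer N is 9.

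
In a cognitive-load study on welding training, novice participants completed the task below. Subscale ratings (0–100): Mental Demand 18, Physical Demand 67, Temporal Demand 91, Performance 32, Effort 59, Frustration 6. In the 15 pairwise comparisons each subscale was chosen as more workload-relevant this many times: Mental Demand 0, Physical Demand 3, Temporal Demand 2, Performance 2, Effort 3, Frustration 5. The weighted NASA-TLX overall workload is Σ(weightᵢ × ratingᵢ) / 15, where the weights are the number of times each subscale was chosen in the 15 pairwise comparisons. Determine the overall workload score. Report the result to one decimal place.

The tallies are the weights (they sum to 15).
Weighted sum = 0·18 + 3·67 + 2·91 + 2·32 + 3·59 + 5·6
            = 0 + 201 + 182 + 64 + 177 + 30 = 654.
Overall workload = 654 / 15 = 43.6000 ≈ 43.6.

43.6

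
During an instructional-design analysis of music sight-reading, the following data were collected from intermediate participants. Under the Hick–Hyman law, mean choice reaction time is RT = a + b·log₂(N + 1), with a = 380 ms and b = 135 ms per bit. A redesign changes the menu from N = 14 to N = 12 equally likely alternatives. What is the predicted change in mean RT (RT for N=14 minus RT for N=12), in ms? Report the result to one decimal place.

27.9

RT(14) = 380 + 135·log₂(15) = 380 + 135·3.9069 = 907.4315 ms.
RT(12) = 380 + 135·log₂(13) = 380 + 135·3.7004 = 879.5540 ms.
Difference = 907.4315 − 879.5540 = 27.8775 ≈ 27.9 ms.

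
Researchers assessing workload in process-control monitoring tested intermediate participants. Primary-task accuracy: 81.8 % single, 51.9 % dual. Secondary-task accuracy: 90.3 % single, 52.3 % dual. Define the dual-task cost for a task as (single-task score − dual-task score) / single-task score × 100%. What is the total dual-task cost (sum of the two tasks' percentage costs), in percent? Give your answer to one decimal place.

78.6

Primary cost = (81.8 − 51.9) / 81.8 × 100% = 36.5526%.
Secondary cost = (90.3 − 52.3) / 90.3 × 100% = 42.0819%.
Total = 36.5526% + 42.0819% = 78.6345% ≈ 78.6%.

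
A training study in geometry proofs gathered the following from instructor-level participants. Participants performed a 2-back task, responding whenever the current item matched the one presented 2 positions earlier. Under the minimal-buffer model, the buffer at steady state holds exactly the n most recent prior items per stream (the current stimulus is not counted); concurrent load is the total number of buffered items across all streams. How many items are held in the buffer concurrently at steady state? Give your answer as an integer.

2

The buffer holds the 2 most recent prior items.
Steady-state concurrent load = 2 items.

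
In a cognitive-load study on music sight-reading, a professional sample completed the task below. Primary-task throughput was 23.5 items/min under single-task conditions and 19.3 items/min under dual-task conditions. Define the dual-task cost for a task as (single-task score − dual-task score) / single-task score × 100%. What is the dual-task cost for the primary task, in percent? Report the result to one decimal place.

17.9

Cost = (23.5 − 19.3) / 23.5 × 100%
     = 4.2000 / 23.5 × 100% = 17.8723%.
≈ 17.9%.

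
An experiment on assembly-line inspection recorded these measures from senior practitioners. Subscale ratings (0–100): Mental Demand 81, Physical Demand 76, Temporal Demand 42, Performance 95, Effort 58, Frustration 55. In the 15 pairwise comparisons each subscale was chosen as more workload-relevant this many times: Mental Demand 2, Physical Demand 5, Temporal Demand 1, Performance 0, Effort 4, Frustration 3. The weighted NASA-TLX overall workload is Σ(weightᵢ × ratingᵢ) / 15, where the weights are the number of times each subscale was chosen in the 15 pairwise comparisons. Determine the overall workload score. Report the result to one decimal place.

65.4

The tallies are the weights (they sum to 15).
Weighted sum = 2·81 + 5·76 + 1·42 + 0·95 + 4·58 + 3·55
            = 162 + 380 + 42 + 0 + 232 + 165 = 981.
Overall workload = 981 / 15 = 65.4000 ≈ 65.4.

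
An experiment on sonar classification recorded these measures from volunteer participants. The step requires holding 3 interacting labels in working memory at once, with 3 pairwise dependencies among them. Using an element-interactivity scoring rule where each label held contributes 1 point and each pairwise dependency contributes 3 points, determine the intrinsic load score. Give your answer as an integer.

12

Element contribution: 3 × 1 = 3.
Interaction contribution: 3 × 3 = 9.
Intrinsic load = 3 + 9 = 12.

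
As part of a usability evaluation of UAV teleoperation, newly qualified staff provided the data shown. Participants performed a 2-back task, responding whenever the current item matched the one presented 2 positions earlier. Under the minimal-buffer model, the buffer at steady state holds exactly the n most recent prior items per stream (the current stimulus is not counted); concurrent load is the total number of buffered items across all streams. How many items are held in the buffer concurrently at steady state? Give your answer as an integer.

2

The buffer holds the 2 most recent prior items.
Steady-state concurrent load = 2 items.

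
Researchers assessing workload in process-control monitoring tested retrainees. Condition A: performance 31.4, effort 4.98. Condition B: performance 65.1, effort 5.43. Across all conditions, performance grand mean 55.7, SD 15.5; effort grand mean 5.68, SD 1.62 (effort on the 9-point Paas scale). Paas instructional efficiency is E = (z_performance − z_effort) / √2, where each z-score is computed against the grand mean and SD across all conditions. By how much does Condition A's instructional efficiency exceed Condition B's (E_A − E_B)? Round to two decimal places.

Condition A: z_P = (31.4 − 55.7)/15.5 = -1.5677; z_E = (4.98 − 5.68)/1.62 = -0.4321; E_A = (-1.5677 − (-0.4321))/√2 = -0.8030.
Condition B: z_P = (65.1 − 55.7)/15.5 = 0.6065; z_E = (5.43 − 5.68)/1.62 = -0.1543; E_B = (0.6065 − (-0.1543))/√2 = 0.5380.
E_A − E_B = -0.8030 − 0.5380 = -1.3410 ≈ -1.34.

-1.34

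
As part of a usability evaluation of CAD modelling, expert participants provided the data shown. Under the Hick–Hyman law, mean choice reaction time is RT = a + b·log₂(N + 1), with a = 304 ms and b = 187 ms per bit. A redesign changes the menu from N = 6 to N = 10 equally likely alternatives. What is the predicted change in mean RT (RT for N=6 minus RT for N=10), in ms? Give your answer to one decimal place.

-121.9

RT(6) = 304 + 187·log₂(7) = 304 + 187·2.8074 = 828.9838 ms.
RT(10) = 304 + 187·log₂(11) = 304 + 187·3.4594 = 950.9078 ms.
Difference = 828.9838 − 950.9078 = -121.9240 ≈ -121.9 ms.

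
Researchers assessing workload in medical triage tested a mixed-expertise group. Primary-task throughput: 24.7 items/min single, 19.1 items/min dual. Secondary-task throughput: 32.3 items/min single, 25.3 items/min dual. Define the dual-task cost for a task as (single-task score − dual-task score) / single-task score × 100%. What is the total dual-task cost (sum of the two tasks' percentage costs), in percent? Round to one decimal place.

Primary cost = (24.7 − 19.1) / 24.7 × 100% = 22.6721%.
Secondary cost = (32.3 − 25.3) / 32.3 × 100% = 21.6718%.
Total = 22.6721% + 21.6718% = 44.3439% ≈ 44.3%.

44.3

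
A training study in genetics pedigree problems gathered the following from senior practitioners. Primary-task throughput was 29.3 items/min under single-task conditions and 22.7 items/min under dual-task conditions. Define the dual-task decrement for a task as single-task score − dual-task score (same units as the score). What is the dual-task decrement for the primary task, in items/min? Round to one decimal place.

Decrement = 29.3 − 22.7 = 6.6000 items/min ≈ 6.6 items/min.

6.6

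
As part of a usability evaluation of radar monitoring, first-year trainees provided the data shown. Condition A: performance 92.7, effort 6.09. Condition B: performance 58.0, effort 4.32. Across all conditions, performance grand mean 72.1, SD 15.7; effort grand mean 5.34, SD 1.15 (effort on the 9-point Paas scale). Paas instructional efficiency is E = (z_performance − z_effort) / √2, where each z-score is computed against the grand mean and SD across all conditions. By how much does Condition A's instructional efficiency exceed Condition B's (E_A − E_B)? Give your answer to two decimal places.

0.47

Condition A: z_P = (92.7 − 72.1)/15.7 = 1.3121; z_E = (6.09 − 5.34)/1.15 = 0.6522; E_A = (1.3121 − 0.6522)/√2 = 0.4666.
Condition B: z_P = (58.0 − 72.1)/15.7 = -0.8981; z_E = (4.32 − 5.34)/1.15 = -0.8870; E_B = (-0.8981 − (-0.8870))/√2 = -0.0078.
E_A − E_B = 0.4666 − (-0.0078) = 0.4744 ≈ 0.47.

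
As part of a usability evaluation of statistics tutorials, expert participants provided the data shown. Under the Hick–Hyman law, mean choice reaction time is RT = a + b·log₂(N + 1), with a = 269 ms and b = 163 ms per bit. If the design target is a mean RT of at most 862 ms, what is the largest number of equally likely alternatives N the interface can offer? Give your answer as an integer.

11

Set 269 + 163·log₂(N + 1) ≤ 862.
log₂(N + 1) ≤ (862 − 269) / 163 = 3.6380.
N + 1 ≤ 2^3.6380 = 12.4494.
N ≤ 11.4494, so the largest integer N is 11.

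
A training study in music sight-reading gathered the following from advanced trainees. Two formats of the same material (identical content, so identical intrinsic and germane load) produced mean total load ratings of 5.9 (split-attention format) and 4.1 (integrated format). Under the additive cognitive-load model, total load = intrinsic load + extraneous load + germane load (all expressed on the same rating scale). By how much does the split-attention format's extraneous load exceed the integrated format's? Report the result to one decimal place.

1.8

Intrinsic and germane load are equal across formats, so the difference in total load equals the difference in extraneous load.
Extraneous-load difference = 5.9 − 4.1 = 1.8.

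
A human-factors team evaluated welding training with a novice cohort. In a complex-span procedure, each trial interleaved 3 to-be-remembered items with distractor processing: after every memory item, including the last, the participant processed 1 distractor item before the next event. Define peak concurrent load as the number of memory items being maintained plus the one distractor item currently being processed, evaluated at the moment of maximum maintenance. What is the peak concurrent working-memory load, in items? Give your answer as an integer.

4

Maintenance is greatest during the distractor(s) after memory item 3: all 3 memory items are being held.
One distractor item is concurrently being processed.
Peak concurrent load = 3 + 1 = 4 items.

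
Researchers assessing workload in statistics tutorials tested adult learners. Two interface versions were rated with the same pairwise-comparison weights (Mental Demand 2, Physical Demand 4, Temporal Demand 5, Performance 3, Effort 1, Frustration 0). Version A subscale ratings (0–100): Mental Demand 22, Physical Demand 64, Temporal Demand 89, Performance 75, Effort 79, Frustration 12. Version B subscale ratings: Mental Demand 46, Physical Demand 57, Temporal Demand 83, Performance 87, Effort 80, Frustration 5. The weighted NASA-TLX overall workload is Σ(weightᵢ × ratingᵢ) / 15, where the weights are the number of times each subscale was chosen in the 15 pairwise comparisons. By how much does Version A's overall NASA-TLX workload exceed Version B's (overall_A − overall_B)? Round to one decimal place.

-1.8

Version A weighted sum = 2·22 + 4·64 + 5·89 + 3·75 + 1·79 + 0·12 = 44 + 256 + 445 + 225 + 79 + 0 = 1049; overall_A = 1049/15 = 69.9333.
Version B weighted sum = 2·46 + 4·57 + 5·83 + 3·87 + 1·80 + 0·5 = 92 + 228 + 415 + 261 + 80 + 0 = 1076; overall_B = 1076/15 = 71.7333.
Difference = 69.9333 − 71.7333 = -1.8000 ≈ -1.8.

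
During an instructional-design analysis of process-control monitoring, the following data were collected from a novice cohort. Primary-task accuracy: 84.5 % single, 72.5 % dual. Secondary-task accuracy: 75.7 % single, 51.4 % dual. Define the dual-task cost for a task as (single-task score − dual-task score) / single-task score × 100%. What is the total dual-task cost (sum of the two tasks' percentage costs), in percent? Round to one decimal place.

Primary cost = (84.5 − 72.5) / 84.5 × 100% = 14.2012%.
Secondary cost = (75.7 − 51.4) / 75.7 × 100% = 32.1004%.
Total = 14.2012% + 32.1004% = 46.3016% ≈ 46.3%.

46.3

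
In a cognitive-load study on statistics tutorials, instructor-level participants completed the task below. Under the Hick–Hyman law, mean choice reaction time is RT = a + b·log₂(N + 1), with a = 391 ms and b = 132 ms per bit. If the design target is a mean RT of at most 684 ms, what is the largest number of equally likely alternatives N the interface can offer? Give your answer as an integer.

Set 391 + 132·log₂(N + 1) ≤ 684.
log₂(N + 1) ≤ (684 − 391) / 132 = 2.2197.
N + 1 ≤ 2^2.2197 = 4.6580.
N ≤ 3.6580, so the largest integer N is 3.

3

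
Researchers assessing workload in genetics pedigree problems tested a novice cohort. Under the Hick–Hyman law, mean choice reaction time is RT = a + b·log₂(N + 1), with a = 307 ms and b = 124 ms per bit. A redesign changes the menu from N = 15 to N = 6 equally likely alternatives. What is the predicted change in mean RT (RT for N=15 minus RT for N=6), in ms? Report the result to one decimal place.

147.9

RT(15) = 307 + 124·log₂(16) = 307 + 124·4.0000 = 803.0000 ms.
RT(6) = 307 + 124·log₂(7) = 307 + 124·2.8074 = 655.1176 ms.
Difference = 803.0000 − 655.1176 = 147.8824 ≈ 147.9 ms.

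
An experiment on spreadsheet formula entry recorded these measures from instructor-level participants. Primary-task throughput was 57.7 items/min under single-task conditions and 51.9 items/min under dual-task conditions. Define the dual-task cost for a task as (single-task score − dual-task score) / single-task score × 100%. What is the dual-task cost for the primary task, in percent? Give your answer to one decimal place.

Cost = (57.7 − 51.9) / 57.7 × 100%
     = 5.8000 / 57.7 × 100% = 10.0520%.
≈ 10.1%.

10.1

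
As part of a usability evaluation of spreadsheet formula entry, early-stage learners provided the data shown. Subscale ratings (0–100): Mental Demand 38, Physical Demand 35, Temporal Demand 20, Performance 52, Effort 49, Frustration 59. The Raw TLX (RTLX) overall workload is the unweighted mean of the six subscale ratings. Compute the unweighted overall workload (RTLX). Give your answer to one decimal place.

42.2

Sum of ratings = 38 + 35 + 20 + 52 + 49 + 59 = 253.
RTLX = 253 / 6 = 42.1667 ≈ 42.2.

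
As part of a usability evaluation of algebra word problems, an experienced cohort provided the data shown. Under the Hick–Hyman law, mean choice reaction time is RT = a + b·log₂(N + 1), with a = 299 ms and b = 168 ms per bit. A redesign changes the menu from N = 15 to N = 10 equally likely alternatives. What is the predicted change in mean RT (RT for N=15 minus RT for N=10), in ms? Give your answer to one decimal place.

90.8

RT(15) = 299 + 168·log₂(16) = 299 + 168·4.0000 = 971.0000 ms.
RT(10) = 299 + 168·log₂(11) = 299 + 168·3.4594 = 880.1792 ms.
Difference = 971.0000 − 880.1792 = 90.8208 ≈ 90.8 ms.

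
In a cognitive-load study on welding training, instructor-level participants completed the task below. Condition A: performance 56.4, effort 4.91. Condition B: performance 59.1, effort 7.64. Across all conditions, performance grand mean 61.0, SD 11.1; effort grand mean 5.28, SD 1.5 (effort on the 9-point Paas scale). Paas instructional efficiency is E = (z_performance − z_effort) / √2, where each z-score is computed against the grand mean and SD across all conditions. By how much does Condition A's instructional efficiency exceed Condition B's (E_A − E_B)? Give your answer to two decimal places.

1.11

Condition A: z_P = (56.4 − 61.0)/11.1 = -0.4144; z_E = (4.91 − 5.28)/1.5 = -0.2467; E_A = (-0.4144 − (-0.2467))/√2 = -0.1186.
Condition B: z_P = (59.1 − 61.0)/11.1 = -0.1712; z_E = (7.64 − 5.28)/1.5 = 1.5733; E_B = (-0.1712 − 1.5733)/√2 = -1.2335.
E_A − E_B = -0.1186 − (-1.2335) = 1.1149 ≈ 1.11.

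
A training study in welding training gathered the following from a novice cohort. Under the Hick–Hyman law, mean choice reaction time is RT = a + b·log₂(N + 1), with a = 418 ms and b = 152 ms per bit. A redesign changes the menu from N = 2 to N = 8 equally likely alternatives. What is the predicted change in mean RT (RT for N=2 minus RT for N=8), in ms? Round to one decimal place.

-240.9

RT(2) = 418 + 152·log₂(3) = 418 + 152·1.5850 = 658.9200 ms.
RT(8) = 418 + 152·log₂(9) = 418 + 152·3.1699 = 899.8248 ms.
Difference = 658.9200 − 899.8248 = -240.9048 ≈ -240.9 ms.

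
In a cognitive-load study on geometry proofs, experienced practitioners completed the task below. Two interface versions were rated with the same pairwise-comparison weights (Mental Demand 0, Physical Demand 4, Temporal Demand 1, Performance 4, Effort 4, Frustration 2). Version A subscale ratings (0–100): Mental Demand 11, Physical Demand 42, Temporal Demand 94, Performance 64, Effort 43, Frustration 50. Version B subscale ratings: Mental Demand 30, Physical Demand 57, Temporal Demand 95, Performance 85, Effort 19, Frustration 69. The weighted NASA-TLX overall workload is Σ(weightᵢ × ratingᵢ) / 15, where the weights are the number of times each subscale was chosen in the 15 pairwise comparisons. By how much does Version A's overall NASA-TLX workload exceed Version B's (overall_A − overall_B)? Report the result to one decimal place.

-5.8

Version A weighted sum = 0·11 + 4·42 + 1·94 + 4·64 + 4·43 + 2·50 = 0 + 168 + 94 + 256 + 172 + 100 = 790; overall_A = 790/15 = 52.6667.
Version B weighted sum = 0·30 + 4·57 + 1·95 + 4·85 + 4·19 + 2·69 = 0 + 228 + 95 + 340 + 76 + 138 = 877; overall_B = 877/15 = 58.4667.
Difference = 52.6667 − 58.4667 = -5.8000 ≈ -5.8.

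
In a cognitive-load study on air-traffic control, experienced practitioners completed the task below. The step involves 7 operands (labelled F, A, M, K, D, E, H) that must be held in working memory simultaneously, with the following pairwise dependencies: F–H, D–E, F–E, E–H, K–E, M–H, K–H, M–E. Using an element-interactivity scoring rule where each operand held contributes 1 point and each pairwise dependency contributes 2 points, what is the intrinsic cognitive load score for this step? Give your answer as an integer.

23

Count of operands held simultaneously: 7.
Count of pairwise dependencies listed: 8.
Element contribution: 7 × 1 = 7.
Interaction contribution: 8 × 2 = 16.
Intrinsic load = 7 + 16 = 23.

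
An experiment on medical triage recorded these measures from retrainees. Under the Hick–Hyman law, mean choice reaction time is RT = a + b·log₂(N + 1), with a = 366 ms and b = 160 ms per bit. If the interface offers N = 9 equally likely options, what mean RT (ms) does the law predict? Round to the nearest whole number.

log₂(9 + 1) = log₂(10) = 3.3219.
RT = 366 + 160 × 3.3219 = 366 + 531.5040 = 897.5040 ms.
≈ 898 ms.

898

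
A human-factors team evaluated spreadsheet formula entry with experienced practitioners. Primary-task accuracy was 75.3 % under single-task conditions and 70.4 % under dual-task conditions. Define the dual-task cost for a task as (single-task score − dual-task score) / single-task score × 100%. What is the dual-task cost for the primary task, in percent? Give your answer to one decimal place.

Cost = (75.3 − 70.4) / 75.3 × 100%
     = 4.9000 / 75.3 × 100% = 6.5073%.
≈ 6.5%.

6.5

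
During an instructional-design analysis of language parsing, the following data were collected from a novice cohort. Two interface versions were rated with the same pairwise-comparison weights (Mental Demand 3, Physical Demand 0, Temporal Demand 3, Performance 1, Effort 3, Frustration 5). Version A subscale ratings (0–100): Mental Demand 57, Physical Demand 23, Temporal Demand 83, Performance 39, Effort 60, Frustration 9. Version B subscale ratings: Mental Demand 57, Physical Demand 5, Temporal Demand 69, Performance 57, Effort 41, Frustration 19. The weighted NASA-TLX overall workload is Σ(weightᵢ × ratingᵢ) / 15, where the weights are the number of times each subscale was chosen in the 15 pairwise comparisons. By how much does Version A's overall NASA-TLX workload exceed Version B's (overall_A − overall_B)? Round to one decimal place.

Version A weighted sum = 3·57 + 0·23 + 3·83 + 1·39 + 3·60 + 5·9 = 171 + 0 + 249 + 39 + 180 + 45 = 684; overall_A = 684/15 = 45.6000.
Version B weighted sum = 3·57 + 0·5 + 3·69 + 1·57 + 3·41 + 5·19 = 171 + 0 + 207 + 57 + 123 + 95 = 653; overall_B = 653/15 = 43.5333.
Difference = 45.6000 − 43.5333 = 2.0667 ≈ 2.1.

2.1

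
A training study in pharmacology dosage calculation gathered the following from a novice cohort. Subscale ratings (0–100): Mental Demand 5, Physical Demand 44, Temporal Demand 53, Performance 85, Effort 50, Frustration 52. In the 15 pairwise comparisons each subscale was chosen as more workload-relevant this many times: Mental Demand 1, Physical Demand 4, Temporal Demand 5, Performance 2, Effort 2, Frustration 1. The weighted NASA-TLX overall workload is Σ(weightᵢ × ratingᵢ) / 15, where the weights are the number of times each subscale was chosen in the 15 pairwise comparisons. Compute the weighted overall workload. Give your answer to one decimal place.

The tallies are the weights (they sum to 15).
Weighted sum = 1·5 + 4·44 + 5·53 + 2·85 + 2·50 + 1·52
            = 5 + 176 + 265 + 170 + 100 + 52 = 768.
Overall workload = 768 / 15 = 51.2000 ≈ 51.2.

51.2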